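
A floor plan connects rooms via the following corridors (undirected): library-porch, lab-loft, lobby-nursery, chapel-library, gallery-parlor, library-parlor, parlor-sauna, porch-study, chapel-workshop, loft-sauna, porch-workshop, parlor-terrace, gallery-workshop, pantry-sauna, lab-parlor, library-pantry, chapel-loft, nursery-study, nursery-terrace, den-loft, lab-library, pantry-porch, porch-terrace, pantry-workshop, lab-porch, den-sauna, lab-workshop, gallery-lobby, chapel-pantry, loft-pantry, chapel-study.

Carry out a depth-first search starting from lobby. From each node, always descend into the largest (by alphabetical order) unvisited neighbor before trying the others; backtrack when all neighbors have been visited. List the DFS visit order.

lobby nursery terrace porch workshop pantry sauna parlor library lab loft den chapel study gallery

Visit lobby
lobby → nursery
nursery → terrace
terrace → porch
porch → workshop
workshop → pantry
pantry → sauna
sauna → parlor
parlor → library
library → lab
lab → loft
loft → den
loft → chapel
chapel → study
parlor → gallery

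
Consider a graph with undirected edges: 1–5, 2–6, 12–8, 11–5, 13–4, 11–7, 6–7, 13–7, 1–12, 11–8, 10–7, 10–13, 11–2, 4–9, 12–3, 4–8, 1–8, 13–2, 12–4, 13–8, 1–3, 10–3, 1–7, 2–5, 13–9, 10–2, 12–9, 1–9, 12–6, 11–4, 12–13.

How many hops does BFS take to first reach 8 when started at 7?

2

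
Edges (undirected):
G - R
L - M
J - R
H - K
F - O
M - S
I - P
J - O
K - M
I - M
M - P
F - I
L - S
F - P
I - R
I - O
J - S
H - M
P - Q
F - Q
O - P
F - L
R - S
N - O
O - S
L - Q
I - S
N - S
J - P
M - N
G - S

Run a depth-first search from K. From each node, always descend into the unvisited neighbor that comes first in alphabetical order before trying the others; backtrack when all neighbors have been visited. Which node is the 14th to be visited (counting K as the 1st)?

R

Visit K
K → H
H → M
M → I
I → F
F → L
L → Q
Q → P
P → J
J → O
O → N
N → S
S → G
G → R

Visit order: K, H, M, I, F, L, Q, P, J, O, N, S, G, R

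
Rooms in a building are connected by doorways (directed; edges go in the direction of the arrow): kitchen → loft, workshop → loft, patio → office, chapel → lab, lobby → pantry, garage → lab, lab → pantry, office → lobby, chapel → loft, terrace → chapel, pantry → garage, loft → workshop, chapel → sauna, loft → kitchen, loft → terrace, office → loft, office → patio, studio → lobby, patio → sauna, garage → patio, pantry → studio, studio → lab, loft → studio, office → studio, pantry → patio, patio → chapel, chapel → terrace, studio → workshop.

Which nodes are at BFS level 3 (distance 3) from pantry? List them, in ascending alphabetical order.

loft, terrace

Level 0: pantry
Level 1: garage, patio, studio
Level 2: chapel, lab, lobby, office, sauna, workshop
Level 3: loft, terrace
Level 4: kitchen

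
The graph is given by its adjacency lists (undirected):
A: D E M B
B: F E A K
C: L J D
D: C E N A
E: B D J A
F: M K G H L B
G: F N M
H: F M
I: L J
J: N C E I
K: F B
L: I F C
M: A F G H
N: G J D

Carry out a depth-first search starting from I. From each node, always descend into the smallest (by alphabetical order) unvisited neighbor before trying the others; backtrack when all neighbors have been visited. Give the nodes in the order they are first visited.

Visit I
I → J
J → C
C → D
D → A
A → B
B → E
B → F
F → G
G → M
M → H
G → N
F → K
F → L

I → J → C → D → A → B → E → F → G → M → H → N → K → L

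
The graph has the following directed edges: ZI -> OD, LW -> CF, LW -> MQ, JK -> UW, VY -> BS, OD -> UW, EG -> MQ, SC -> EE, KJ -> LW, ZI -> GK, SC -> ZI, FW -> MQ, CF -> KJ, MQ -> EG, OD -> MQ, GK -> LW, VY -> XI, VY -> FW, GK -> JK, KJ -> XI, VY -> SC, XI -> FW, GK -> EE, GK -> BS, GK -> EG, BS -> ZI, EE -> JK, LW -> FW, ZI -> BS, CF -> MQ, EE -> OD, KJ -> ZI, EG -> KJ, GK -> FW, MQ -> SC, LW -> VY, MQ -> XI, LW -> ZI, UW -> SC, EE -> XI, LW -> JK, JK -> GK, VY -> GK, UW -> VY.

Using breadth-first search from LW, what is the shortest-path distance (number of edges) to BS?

2

Level 0: LW
Level 1: CF, FW, JK, MQ, VY, ZI
Level 2: BS, EG, GK, KJ, OD, SC, UW, XI
Level 3: EE
BS first appears at level 2.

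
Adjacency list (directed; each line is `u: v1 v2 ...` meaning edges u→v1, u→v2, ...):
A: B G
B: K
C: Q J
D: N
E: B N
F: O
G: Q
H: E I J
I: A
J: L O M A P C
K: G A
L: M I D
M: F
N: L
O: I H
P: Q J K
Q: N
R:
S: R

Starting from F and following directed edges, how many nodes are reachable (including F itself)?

17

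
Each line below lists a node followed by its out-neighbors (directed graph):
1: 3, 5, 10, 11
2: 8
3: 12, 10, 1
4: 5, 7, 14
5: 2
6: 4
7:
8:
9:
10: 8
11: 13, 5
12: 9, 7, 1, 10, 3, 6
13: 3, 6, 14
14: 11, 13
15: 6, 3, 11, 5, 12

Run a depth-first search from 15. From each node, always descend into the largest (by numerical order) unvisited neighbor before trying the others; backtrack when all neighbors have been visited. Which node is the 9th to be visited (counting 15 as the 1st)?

Visit 15
15 → 12
12 → 10
10 → 8
12 → 9
12 → 7
12 → 6
6 → 4
4 → 14
14 → 13
13 → 3
3 → 1
1 → 11
11 → 5
5 → 2

Visit order: 15, 12, 10, 8, 9, 7, 6, 4, 14, 13, 3, 1, 11, 5, 2

14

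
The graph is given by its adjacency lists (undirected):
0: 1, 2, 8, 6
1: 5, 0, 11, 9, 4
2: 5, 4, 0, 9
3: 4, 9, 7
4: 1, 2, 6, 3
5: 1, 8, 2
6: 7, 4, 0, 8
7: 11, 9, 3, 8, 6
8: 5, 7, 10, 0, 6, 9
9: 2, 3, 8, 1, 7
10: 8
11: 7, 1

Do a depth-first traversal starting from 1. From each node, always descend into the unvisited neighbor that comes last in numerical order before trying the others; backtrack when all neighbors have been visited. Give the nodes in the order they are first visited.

Visit 1
1 → 11
11 → 7
7 → 9
9 → 8
8 → 10
8 → 6
6 → 4
4 → 3
4 → 2
2 → 5
2 → 0

1, 11, 7, 9, 8, 10, 6, 4, 3, 2, 5, 0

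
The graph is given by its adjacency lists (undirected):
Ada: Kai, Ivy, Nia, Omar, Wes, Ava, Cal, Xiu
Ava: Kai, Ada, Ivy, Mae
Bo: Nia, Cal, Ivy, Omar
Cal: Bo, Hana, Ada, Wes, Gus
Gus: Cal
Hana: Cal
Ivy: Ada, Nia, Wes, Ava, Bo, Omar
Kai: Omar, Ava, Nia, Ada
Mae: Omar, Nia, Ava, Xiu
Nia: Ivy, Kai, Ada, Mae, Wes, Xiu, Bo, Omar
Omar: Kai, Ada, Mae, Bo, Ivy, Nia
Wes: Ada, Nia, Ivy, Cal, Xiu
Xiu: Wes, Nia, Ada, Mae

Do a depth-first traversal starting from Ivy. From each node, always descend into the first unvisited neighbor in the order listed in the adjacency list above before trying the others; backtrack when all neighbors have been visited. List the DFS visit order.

Ivy → Ada → Kai → Omar → Mae → Nia → Wes → Cal → Bo → Hana → Gus → Xiu → Ava

Visit Ivy
Ivy → Ada
Ada → Kai
Kai → Omar
Omar → Mae
Mae → Nia
Nia → Wes
Wes → Cal
Cal → Bo
Cal → Hana
Cal → Gus
Wes → Xiu
Mae → Ava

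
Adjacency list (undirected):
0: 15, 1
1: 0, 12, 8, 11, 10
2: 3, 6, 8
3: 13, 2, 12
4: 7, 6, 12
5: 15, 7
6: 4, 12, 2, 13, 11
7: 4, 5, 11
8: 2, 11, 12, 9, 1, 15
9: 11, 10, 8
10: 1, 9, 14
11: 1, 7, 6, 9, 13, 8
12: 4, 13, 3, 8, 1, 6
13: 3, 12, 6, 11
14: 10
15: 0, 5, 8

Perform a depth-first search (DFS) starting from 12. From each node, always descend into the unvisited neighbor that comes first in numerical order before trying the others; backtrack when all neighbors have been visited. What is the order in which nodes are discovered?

12 1 0 15 5 7 4 6 2 3 13 11 8 9 10 14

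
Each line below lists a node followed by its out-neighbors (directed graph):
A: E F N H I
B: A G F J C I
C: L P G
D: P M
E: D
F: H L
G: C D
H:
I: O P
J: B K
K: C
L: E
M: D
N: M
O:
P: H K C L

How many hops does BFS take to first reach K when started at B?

2

Level 0: B
Level 1: A, C, F, G, I, J
Level 2: D, E, H, K, L, N, O, P
Level 3: M
K first appears at level 2.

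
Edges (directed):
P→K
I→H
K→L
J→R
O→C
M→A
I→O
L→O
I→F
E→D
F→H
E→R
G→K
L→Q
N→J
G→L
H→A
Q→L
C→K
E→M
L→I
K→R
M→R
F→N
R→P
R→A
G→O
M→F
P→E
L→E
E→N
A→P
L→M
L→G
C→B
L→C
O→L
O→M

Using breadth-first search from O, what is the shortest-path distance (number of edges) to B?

2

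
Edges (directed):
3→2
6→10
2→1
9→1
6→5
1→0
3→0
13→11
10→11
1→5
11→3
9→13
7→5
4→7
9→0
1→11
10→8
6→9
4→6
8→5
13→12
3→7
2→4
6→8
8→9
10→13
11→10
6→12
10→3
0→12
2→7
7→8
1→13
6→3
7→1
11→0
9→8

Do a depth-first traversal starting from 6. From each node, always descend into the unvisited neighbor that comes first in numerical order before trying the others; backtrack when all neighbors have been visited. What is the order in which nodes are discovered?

6, 3, 0, 12, 2, 1, 5, 11, 10, 8, 9, 13, 4, 7

Visit 6
6 → 3
3 → 0
0 → 12
3 → 2
2 → 1
1 → 5
1 → 11
11 → 10
10 → 8
8 → 9
9 → 13
2 → 4
4 → 7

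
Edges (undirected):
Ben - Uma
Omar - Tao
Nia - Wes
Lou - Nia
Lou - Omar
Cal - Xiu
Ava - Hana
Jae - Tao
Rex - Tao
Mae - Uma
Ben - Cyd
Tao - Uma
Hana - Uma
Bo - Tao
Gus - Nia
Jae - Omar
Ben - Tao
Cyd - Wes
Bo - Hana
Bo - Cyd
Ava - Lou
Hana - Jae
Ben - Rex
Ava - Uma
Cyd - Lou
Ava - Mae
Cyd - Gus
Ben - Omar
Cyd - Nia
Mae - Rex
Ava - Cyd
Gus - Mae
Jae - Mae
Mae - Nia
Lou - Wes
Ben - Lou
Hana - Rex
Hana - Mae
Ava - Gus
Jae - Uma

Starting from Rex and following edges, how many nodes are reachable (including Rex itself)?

BFS from Rex visits: Rex, Ben, Hana, Mae, Tao, Cyd, Lou, Omar, Uma, Ava, Bo, Jae, Gus, Nia, Wes
Reachable nodes: 15 of 17 total.

15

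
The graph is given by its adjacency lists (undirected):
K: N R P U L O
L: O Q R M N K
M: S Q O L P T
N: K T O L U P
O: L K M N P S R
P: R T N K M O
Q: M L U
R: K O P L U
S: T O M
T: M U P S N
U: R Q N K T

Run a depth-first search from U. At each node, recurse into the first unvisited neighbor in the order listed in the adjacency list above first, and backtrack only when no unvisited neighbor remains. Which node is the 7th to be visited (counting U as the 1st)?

Visit U
U → R
R → K
K → N
N → T
T → M
M → S
S → O
O → L
L → Q
O → P

Visit order: U, R, K, N, T, M, S, O, L, Q, P

S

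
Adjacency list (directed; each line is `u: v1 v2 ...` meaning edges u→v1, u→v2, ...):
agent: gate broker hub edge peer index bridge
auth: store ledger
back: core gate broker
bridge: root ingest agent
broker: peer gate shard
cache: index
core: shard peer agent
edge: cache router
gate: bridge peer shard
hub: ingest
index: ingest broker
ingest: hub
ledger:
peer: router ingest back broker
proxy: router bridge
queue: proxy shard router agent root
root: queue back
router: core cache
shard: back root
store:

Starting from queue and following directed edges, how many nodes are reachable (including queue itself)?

17

BFS from queue visits: queue, shard, router, root, proxy, agent, back, core, cache, bridge, peer, index, hub, gate, edge, broker, ingest
Reachable nodes: 17 of 20 total.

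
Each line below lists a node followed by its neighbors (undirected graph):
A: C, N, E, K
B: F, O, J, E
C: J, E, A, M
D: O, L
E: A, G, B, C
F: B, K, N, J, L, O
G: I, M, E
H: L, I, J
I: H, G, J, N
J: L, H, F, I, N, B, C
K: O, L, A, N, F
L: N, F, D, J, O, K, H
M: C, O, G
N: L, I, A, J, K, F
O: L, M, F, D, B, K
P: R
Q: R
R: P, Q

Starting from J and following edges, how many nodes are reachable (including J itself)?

BFS from J visits: J, L, H, F, I, N, B, C, D, O, K, G, A, E, M
Reachable nodes: 15 of 18 total.

15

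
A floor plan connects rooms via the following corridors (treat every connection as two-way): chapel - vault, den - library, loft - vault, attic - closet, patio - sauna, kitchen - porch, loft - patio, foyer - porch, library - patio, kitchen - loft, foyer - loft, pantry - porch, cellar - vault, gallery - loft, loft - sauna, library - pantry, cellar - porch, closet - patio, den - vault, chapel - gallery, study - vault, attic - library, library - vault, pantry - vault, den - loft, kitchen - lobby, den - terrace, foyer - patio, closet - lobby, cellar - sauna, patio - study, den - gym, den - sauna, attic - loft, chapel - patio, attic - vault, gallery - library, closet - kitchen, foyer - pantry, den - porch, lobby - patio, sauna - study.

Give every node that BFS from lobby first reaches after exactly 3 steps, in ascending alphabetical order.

cellar, den, gallery, pantry, vault

Level 0: lobby
Level 1: closet, kitchen, patio
Level 2: attic, chapel, foyer, library, loft, porch, sauna, study
Level 3: cellar, den, gallery, pantry, vault
Level 4: gym, terrace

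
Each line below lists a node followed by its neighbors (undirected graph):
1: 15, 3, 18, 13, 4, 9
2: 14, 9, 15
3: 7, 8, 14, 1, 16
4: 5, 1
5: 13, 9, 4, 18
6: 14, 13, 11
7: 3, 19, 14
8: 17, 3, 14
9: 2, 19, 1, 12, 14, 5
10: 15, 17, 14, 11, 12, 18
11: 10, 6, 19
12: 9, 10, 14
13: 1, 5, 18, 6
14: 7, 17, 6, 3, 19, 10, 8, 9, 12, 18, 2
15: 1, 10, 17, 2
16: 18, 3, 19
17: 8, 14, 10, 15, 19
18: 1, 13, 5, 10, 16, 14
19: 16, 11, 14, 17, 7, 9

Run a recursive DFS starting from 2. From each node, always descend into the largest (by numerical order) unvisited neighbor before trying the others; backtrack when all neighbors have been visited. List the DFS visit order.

2, 15, 17, 19, 16, 18, 14, 12, 10, 11, 6, 13, 5, 9, 1, 4, 3, 8, 7

Visit 2
2 → 15
15 → 17
17 → 19
19 → 16
16 → 18
18 → 14
14 → 12
12 → 10
10 → 11
11 → 6
6 → 13
13 → 5
5 → 9
9 → 1
1 → 4
1 → 3
3 → 8
3 → 7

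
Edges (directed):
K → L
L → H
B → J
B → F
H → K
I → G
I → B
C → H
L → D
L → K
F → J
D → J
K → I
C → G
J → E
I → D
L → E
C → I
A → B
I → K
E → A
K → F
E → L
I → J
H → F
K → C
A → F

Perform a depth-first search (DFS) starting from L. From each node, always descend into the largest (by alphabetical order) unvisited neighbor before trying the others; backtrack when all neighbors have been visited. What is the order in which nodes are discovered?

Visit L
L → K
K → I
I → J
J → E
E → A
A → F
A → B
I → G
I → D
K → C
C → H

L, K, I, J, E, A, F, B, G, D, C, H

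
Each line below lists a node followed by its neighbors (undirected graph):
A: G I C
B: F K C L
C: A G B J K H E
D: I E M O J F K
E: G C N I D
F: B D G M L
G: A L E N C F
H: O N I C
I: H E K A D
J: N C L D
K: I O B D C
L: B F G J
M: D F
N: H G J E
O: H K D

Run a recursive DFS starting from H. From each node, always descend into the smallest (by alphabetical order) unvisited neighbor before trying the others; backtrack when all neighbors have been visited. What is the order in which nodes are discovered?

Visit H
H → C
C → A
A → G
G → E
E → D
D → F
F → B
B → K
K → I
K → O
B → L
L → J
J → N
F → M

H, C, A, G, E, D, F, B, K, I, O, L, J, N, M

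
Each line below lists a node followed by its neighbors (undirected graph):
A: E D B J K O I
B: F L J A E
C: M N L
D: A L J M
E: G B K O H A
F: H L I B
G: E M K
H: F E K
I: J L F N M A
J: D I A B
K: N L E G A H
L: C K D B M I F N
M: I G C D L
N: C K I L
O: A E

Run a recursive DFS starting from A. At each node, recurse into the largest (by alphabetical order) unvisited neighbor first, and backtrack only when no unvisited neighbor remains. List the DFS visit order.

A O E K N L M I J D B F H G C

Visit A
A → O
O → E
E → K
K → N
N → L
L → M
M → I
I → J
J → D
J → B
B → F
F → H
M → G
M → C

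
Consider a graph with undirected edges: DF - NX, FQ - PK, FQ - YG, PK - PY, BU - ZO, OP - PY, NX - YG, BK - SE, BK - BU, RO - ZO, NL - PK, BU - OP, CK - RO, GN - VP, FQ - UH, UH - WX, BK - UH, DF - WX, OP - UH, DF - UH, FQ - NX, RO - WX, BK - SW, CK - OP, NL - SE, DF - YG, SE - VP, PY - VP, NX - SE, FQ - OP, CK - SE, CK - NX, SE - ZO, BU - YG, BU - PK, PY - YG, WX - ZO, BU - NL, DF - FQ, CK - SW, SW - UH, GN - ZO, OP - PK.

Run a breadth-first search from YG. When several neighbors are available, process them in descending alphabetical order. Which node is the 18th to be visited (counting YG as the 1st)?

SW

Visit YG; enqueue PY, NX, FQ, DF, BU → queue [PY, NX, FQ, DF, BU]
Visit PY; enqueue VP, PK, OP → queue [NX, FQ, DF, BU, VP, PK, OP]
Visit NX; enqueue SE, CK → queue [FQ, DF, BU, VP, PK, OP, SE, CK]
Visit FQ; enqueue UH → queue [DF, BU, VP, PK, OP, SE, CK, UH]
Visit DF; enqueue WX → queue [BU, VP, PK, OP, SE, CK, UH, WX]
Visit BU; enqueue ZO, NL, BK → queue [VP, PK, OP, SE, CK, UH, WX, ZO, NL, BK]
Visit VP; enqueue GN → queue [PK, OP, SE, CK, UH, WX, ZO, NL, BK, GN]
Visit PK → queue [OP, SE, CK, UH, WX, ZO, NL, BK, GN]
Visit OP → queue [SE, CK, UH, WX, ZO, NL, BK, GN]
Visit SE → queue [CK, UH, WX, ZO, NL, BK, GN]
Visit CK; enqueue SW, RO → queue [UH, WX, ZO, NL, BK, GN, SW, RO]
Visit UH → queue [WX, ZO, NL, BK, GN, SW, RO]
Visit WX → queue [ZO, NL, BK, GN, SW, RO]
Visit ZO → queue [NL, BK, GN, SW, RO]
Visit NL → queue [BK, GN, SW, RO]
Visit BK → queue [GN, SW, RO]
Visit GN → queue [SW, RO]
Visit SW → queue [RO]
Visit RO → queue []

Visit order: YG, PY, NX, FQ, DF, BU, VP, PK, OP, SE, CK, UH, WX, ZO, NL, BK, GN, SW, RO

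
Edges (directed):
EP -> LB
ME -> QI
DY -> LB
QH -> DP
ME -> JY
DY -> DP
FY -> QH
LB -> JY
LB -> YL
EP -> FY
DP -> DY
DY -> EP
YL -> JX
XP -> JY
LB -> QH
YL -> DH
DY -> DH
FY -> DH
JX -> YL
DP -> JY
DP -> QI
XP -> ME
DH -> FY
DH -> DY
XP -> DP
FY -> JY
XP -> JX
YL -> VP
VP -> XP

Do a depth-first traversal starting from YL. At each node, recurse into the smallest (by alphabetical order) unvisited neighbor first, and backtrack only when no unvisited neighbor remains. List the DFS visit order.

Visit YL
YL → DH
DH → DY
DY → DP
DP → JY
DP → QI
DY → EP
EP → FY
FY → QH
EP → LB
YL → JX
YL → VP
VP → XP
XP → ME

YL DH DY DP JY QI EP FY QH LB JX VP XP ME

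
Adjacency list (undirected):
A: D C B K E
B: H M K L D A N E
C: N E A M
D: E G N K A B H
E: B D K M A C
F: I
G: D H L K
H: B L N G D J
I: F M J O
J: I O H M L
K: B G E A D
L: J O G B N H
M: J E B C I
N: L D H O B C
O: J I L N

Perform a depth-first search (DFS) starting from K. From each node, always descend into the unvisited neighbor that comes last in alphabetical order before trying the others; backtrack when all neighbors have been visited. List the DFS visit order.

K, G, L, O, N, H, J, M, I, F, E, D, B, A, C

Visit K
K → G
G → L
L → O
O → N
N → H
H → J
J → M
M → I
I → F
M → E
E → D
D → B
B → A
A → C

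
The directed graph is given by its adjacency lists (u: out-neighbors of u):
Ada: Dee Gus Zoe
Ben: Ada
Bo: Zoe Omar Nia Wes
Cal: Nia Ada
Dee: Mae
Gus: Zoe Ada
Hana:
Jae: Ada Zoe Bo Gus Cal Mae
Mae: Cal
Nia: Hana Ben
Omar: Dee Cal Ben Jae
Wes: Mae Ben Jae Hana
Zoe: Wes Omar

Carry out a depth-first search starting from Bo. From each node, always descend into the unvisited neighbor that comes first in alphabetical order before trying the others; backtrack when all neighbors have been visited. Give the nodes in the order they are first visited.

Bo, Nia, Ben, Ada, Dee, Mae, Cal, Gus, Zoe, Omar, Jae, Wes, Hana

Visit Bo
Bo → Nia
Nia → Ben
Ben → Ada
Ada → Dee
Dee → Mae
Mae → Cal
Ada → Gus
Gus → Zoe
Zoe → Omar
Omar → Jae
Zoe → Wes
Wes → Hana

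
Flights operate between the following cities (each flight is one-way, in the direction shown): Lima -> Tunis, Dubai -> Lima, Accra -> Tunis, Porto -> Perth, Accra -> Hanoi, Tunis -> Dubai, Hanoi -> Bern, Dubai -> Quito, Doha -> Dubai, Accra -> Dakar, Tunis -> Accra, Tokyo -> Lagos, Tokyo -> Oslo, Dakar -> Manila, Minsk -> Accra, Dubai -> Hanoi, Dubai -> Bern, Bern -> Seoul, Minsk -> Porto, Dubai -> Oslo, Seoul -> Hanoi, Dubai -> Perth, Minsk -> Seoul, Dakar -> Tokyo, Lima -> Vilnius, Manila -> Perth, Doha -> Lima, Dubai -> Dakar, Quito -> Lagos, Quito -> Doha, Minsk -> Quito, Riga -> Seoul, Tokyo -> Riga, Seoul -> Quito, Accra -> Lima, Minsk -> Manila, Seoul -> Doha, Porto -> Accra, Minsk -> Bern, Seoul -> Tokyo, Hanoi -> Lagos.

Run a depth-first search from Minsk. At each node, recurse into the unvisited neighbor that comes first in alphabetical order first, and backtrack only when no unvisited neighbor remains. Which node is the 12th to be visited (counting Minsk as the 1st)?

Visit Minsk
Minsk → Accra
Accra → Dakar
Dakar → Manila
Manila → Perth
Dakar → Tokyo
Tokyo → Lagos
Tokyo → Oslo
Tokyo → Riga
Riga → Seoul
Seoul → Doha
Doha → Dubai
Dubai → Bern
Dubai → Hanoi
Dubai → Lima
Lima → Tunis
Lima → Vilnius
Dubai → Quito
Minsk → Porto

Visit order: Minsk, Accra, Dakar, Manila, Perth, Tokyo, Lagos, Oslo, Riga, Seoul, Doha, Dubai, Bern, Hanoi, Lima, Tunis, Vilnius, Quito, Porto

Dubai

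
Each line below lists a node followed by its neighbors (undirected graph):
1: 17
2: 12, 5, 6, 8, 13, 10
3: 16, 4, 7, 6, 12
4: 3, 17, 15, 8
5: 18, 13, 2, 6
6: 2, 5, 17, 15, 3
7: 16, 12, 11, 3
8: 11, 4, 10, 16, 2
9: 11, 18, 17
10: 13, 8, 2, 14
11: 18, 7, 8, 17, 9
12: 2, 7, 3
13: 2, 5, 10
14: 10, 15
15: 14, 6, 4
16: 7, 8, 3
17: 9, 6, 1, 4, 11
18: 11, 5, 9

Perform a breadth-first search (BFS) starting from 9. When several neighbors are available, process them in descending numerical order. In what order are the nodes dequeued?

Visit 9; enqueue 18, 17, 11 → queue [18, 17, 11]
Visit 18; enqueue 5 → queue [17, 11, 5]
Visit 17; enqueue 6, 4, 1 → queue [11, 5, 6, 4, 1]
Visit 11; enqueue 8, 7 → queue [5, 6, 4, 1, 8, 7]
Visit 5; enqueue 13, 2 → queue [6, 4, 1, 8, 7, 13, 2]
Visit 6; enqueue 15, 3 → queue [4, 1, 8, 7, 13, 2, 15, 3]
Visit 4 → queue [1, 8, 7, 13, 2, 15, 3]
Visit 1 → queue [8, 7, 13, 2, 15, 3]
Visit 8; enqueue 16, 10 → queue [7, 13, 2, 15, 3, 16, 10]
Visit 7; enqueue 12 → queue [13, 2, 15, 3, 16, 10, 12]
Visit 13 → queue [2, 15, 3, 16, 10, 12]
Visit 2 → queue [15, 3, 16, 10, 12]
Visit 15; enqueue 14 → queue [3, 16, 10, 12, 14]
Visit 3 → queue [16, 10, 12, 14]
Visit 16 → queue [10, 12, 14]
Visit 10 → queue [12, 14]
Visit 12 → queue [14]
Visit 14 → queue []

9 18 17 11 5 6 4 1 8 7 13 2 15 3 16 10 12 14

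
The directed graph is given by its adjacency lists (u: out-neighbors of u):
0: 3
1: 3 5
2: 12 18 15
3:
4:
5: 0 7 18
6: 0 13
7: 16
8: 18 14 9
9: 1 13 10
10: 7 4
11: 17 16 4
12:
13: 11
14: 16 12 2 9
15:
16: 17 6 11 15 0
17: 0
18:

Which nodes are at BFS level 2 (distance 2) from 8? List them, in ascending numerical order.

1, 2, 10, 12, 13, 16

Level 0: 8
Level 1: 9, 14, 18
Level 2: 1, 2, 10, 12, 13, 16
Level 3: 0, 3, 4, 5, 6, 7, 11, 15, 17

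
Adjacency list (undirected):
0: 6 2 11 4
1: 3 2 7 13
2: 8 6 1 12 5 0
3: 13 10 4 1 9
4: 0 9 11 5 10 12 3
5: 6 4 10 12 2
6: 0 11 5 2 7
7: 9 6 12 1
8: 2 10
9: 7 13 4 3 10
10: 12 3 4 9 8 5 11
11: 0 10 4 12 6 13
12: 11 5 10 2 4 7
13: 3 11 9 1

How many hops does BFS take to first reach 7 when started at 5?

2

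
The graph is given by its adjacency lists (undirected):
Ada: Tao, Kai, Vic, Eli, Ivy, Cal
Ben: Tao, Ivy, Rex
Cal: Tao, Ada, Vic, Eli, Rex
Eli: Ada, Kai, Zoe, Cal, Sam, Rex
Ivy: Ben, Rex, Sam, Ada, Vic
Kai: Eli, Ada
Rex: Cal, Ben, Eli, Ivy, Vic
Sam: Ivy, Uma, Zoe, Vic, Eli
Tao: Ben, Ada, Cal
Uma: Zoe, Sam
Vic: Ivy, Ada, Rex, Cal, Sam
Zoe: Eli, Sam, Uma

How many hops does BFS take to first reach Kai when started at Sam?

2

Level 0: Sam
Level 1: Eli, Ivy, Uma, Vic, Zoe
Level 2: Ada, Ben, Cal, Kai, Rex
Level 3: Tao
Kai first appears at level 2.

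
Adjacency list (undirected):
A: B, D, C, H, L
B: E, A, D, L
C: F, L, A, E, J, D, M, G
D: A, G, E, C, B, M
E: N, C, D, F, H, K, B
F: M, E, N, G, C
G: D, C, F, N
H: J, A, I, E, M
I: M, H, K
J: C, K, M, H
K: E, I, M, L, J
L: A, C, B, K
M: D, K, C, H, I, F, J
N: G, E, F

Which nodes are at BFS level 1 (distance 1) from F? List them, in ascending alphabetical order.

C, E, G, M, N

Level 0: F
Level 1: C, E, G, M, N
Level 2: A, B, D, H, I, J, K, L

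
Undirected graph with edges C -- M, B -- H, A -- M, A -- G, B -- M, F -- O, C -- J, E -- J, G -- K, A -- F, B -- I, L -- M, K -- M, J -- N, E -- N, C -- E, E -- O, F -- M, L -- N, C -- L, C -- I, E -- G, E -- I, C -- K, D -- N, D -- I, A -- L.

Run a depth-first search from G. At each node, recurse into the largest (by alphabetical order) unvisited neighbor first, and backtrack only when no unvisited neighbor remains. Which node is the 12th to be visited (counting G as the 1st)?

D

Visit G
G → K
K → M
M → L
L → N
N → J
J → E
E → O
O → F
F → A
E → I
I → D
I → C
I → B
B → H

Visit order: G, K, M, L, N, J, E, O, F, A, I, D, C, B, H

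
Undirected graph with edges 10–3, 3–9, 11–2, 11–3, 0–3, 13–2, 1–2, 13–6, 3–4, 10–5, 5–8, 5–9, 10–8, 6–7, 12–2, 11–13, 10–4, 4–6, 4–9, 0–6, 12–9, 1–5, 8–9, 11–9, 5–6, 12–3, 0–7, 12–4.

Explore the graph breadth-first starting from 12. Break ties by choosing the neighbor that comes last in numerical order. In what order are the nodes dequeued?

12 -> 9 -> 4 -> 3 -> 2 -> 11 -> 8 -> 5 -> 10 -> 6 -> 0 -> 13 -> 1 -> 7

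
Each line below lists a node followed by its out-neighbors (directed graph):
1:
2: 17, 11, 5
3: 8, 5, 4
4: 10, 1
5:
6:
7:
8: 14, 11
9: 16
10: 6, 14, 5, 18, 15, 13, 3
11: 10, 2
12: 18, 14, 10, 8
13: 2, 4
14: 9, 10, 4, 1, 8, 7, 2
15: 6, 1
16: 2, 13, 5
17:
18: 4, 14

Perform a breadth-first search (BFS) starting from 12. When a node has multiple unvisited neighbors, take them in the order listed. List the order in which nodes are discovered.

12 18 14 10 8 4 9 1 7 2 6 5 15 13 3 11 16 17

Visit 12; enqueue 18, 14, 10, 8 → queue [18, 14, 10, 8]
Visit 18; enqueue 4 → queue [14, 10, 8, 4]
Visit 14; enqueue 9, 1, 7, 2 → queue [10, 8, 4, 9, 1, 7, 2]
Visit 10; enqueue 6, 5, 15, 13, 3 → queue [8, 4, 9, 1, 7, 2, 6, 5, 15, 13, 3]
Visit 8; enqueue 11 → queue [4, 9, 1, 7, 2, 6, 5, 15, 13, 3, 11]
Visit 4 → queue [9, 1, 7, 2, 6, 5, 15, 13, 3, 11]
Visit 9; enqueue 16 → queue [1, 7, 2, 6, 5, 15, 13, 3, 11, 16]
Visit 1 → queue [7, 2, 6, 5, 15, 13, 3, 11, 16]
Visit 7 → queue [2, 6, 5, 15, 13, 3, 11, 16]
Visit 2; enqueue 17 → queue [6, 5, 15, 13, 3, 11, 16, 17]
Visit 6 → queue [5, 15, 13, 3, 11, 16, 17]
Visit 5 → queue [15, 13, 3, 11, 16, 17]
Visit 15 → queue [13, 3, 11, 16, 17]
Visit 13 → queue [3, 11, 16, 17]
Visit 3 → queue [11, 16, 17]
Visit 11 → queue [16, 17]
Visit 16 → queue [17]
Visit 17 → queue []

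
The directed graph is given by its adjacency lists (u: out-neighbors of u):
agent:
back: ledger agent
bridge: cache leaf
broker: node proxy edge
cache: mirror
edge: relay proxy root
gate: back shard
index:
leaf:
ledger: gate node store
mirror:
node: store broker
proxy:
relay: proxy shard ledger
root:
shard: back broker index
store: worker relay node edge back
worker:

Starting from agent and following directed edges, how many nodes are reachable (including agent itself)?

1

BFS from agent visits: agent
Reachable nodes: 1 of 18 total.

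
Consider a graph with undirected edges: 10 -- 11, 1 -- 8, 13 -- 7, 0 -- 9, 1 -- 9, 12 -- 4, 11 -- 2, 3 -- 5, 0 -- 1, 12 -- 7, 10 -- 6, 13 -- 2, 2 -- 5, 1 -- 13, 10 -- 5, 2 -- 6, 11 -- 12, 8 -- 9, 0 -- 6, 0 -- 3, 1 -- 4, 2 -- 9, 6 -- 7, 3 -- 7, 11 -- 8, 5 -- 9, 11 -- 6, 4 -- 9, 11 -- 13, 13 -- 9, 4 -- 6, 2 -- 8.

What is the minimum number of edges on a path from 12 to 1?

2

Level 0: 12
Level 1: 4, 7, 11
Level 2: 1, 2, 3, 6, 8, 9, 10, 13
Level 3: 0, 5
1 first appears at level 2.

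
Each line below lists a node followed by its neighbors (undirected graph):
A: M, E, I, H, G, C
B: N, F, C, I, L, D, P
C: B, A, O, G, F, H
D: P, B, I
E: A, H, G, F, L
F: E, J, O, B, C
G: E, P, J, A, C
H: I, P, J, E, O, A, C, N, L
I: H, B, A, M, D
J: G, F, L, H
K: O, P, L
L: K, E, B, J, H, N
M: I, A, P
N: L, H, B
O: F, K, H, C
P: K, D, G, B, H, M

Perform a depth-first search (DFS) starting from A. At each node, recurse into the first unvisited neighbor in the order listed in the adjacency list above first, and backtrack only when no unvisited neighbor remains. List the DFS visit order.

A -> M -> I -> H -> P -> K -> O -> F -> E -> G -> J -> L -> B -> N -> C -> D

Visit A
A → M
M → I
I → H
H → P
P → K
K → O
O → F
F → E
E → G
G → J
J → L
L → B
B → N
B → C
B → D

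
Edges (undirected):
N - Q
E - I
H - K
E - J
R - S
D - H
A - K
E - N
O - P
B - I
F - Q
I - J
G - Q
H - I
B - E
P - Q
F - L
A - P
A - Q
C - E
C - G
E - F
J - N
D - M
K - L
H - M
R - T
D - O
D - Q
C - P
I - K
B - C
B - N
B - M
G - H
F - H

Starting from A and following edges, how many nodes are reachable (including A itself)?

17

BFS from A visits: A, Q, P, K, N, G, F, D, O, C, L, I, H, J, E, B, M
Reachable nodes: 17 of 20 total.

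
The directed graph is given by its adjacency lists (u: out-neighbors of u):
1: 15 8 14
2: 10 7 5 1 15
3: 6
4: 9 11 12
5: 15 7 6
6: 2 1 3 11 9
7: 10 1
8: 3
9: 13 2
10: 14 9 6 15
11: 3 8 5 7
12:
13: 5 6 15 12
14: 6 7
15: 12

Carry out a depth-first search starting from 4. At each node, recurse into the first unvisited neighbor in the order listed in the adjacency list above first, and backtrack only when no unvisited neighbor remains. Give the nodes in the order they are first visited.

Visit 4
4 → 9
9 → 13
13 → 5
5 → 15
15 → 12
5 → 7
7 → 10
10 → 14
14 → 6
6 → 2
2 → 1
1 → 8
8 → 3
6 → 11

4 → 9 → 13 → 5 → 15 → 12 → 7 → 10 → 14 → 6 → 2 → 1 → 8 → 3 → 11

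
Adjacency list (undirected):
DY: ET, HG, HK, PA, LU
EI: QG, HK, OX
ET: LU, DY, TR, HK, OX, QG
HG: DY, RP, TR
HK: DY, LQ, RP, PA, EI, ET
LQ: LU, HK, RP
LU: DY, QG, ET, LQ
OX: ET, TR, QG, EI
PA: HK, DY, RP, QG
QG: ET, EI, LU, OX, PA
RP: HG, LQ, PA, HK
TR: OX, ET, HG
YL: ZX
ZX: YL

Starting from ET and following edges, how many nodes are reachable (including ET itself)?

BFS from ET visits: ET, LU, DY, TR, HK, OX, QG, LQ, HG, PA, RP, EI
Reachable nodes: 12 of 14 total.

12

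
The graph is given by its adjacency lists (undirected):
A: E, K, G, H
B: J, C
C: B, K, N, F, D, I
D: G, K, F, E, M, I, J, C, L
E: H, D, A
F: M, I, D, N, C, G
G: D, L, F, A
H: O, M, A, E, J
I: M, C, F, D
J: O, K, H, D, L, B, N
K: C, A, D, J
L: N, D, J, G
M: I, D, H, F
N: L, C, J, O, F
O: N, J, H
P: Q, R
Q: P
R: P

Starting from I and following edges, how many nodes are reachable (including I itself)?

BFS from I visits: I, M, F, D, C, H, N, G, L, K, J, E, B, O, A
Reachable nodes: 15 of 18 total.

15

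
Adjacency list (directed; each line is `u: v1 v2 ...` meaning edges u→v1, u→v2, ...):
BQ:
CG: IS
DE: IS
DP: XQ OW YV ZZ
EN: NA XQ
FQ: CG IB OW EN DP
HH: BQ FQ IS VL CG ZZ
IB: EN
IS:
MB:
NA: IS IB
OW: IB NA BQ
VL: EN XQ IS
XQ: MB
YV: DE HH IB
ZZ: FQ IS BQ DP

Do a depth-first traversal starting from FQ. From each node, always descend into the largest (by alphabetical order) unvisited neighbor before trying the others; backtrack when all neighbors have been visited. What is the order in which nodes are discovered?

FQ → OW → NA → IS → IB → EN → XQ → MB → BQ → DP → ZZ → YV → HH → VL → CG → DE

Visit FQ
FQ → OW
OW → NA
NA → IS
NA → IB
IB → EN
EN → XQ
XQ → MB
OW → BQ
FQ → DP
DP → ZZ
DP → YV
YV → HH
HH → VL
HH → CG
YV → DE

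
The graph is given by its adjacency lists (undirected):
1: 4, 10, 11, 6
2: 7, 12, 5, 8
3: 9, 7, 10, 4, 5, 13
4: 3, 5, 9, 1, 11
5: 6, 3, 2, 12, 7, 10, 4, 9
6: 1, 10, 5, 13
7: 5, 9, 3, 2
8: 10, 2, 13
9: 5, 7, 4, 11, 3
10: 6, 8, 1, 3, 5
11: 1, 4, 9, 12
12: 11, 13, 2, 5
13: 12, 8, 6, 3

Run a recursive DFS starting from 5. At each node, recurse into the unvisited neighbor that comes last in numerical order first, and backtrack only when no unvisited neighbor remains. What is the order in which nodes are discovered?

5 → 12 → 13 → 8 → 10 → 6 → 1 → 11 → 9 → 7 → 3 → 4 → 2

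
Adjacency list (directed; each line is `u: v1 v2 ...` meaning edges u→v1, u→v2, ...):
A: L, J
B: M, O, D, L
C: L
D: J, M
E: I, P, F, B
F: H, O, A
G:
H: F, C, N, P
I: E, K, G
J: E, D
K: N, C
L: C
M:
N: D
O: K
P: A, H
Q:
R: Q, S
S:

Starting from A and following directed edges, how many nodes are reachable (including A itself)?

16

BFS from A visits: A, L, J, C, E, D, I, P, F, B, M, K, G, H, O, N
Reachable nodes: 16 of 19 total.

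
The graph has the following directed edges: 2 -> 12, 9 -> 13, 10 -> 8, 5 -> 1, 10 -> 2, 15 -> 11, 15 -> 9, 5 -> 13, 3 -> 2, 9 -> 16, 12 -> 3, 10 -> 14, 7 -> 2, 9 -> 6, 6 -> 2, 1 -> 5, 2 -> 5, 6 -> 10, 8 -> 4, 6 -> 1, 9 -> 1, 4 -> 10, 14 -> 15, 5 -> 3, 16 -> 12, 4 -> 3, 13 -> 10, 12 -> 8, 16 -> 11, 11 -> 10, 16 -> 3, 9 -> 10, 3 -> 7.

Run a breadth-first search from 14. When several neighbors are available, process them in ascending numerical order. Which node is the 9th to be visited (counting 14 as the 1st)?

Visit 14; enqueue 15 → queue [15]
Visit 15; enqueue 9, 11 → queue [9, 11]
Visit 9; enqueue 1, 6, 10, 13, 16 → queue [11, 1, 6, 10, 13, 16]
Visit 11 → queue [1, 6, 10, 13, 16]
Visit 1; enqueue 5 → queue [6, 10, 13, 16, 5]
Visit 6; enqueue 2 → queue [10, 13, 16, 5, 2]
Visit 10; enqueue 8 → queue [13, 16, 5, 2, 8]
Visit 13 → queue [16, 5, 2, 8]
Visit 16; enqueue 3, 12 → queue [5, 2, 8, 3, 12]
Visit 5 → queue [2, 8, 3, 12]
Visit 2 → queue [8, 3, 12]
Visit 8; enqueue 4 → queue [3, 12, 4]
Visit 3; enqueue 7 → queue [12, 4, 7]
Visit 12 → queue [4, 7]
Visit 4 → queue [7]
Visit 7 → queue []

Visit order: 14, 15, 9, 11, 1, 6, 10, 13, 16, 5, 2, 8, 3, 12, 4, 7

16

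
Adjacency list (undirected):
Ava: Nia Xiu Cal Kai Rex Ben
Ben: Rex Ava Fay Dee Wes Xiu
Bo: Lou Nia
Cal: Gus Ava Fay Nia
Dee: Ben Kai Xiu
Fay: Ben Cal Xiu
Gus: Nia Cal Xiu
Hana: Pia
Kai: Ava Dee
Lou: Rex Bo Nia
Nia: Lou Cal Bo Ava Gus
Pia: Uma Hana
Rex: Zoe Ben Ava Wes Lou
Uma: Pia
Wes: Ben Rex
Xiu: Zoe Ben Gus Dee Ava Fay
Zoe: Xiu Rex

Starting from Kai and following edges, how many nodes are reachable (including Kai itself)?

BFS from Kai visits: Kai, Ava, Dee, Nia, Xiu, Cal, Rex, Ben, Lou, Bo, Gus, Zoe, Fay, Wes
Reachable nodes: 14 of 17 total.

14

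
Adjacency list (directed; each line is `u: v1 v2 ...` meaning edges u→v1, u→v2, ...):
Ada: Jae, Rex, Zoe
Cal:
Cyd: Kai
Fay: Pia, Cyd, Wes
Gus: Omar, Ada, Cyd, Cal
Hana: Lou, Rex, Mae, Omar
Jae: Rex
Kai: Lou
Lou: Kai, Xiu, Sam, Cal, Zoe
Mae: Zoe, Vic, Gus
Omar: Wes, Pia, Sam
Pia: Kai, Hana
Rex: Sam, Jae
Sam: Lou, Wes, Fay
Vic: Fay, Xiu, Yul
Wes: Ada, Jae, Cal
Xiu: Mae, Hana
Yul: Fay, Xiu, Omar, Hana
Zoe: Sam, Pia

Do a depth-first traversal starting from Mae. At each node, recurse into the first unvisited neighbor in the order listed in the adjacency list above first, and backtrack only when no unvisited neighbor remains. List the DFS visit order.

Mae → Zoe → Sam → Lou → Kai → Xiu → Hana → Rex → Jae → Omar → Wes → Ada → Cal → Pia → Fay → Cyd → Vic → Yul → Gus

Visit Mae
Mae → Zoe
Zoe → Sam
Sam → Lou
Lou → Kai
Lou → Xiu
Xiu → Hana
Hana → Rex
Rex → Jae
Hana → Omar
Omar → Wes
Wes → Ada
Wes → Cal
Omar → Pia
Sam → Fay
Fay → Cyd
Mae → Vic
Vic → Yul
Mae → Gus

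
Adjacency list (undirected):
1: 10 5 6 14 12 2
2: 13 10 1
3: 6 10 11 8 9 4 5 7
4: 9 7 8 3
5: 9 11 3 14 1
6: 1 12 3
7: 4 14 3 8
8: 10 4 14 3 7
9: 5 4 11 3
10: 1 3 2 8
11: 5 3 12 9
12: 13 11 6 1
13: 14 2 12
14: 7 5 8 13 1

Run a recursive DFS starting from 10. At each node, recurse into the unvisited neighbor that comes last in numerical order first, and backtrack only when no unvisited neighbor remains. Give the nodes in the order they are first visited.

10, 8, 14, 13, 12, 11, 9, 5, 3, 7, 4, 6, 1, 2

Visit 10
10 → 8
8 → 14
14 → 13
13 → 12
12 → 11
11 → 9
9 → 5
5 → 3
3 → 7
7 → 4
3 → 6
6 → 1
1 → 2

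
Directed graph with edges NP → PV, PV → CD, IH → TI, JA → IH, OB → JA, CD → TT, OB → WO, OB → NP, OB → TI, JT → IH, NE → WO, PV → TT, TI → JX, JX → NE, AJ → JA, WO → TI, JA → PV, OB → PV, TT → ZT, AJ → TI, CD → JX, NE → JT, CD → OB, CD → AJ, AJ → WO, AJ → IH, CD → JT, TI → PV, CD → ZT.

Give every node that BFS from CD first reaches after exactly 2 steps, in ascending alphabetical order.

IH, JA, NE, NP, PV, TI, WO

Level 0: CD
Level 1: AJ, JT, JX, OB, TT, ZT
Level 2: IH, JA, NE, NP, PV, TI, WO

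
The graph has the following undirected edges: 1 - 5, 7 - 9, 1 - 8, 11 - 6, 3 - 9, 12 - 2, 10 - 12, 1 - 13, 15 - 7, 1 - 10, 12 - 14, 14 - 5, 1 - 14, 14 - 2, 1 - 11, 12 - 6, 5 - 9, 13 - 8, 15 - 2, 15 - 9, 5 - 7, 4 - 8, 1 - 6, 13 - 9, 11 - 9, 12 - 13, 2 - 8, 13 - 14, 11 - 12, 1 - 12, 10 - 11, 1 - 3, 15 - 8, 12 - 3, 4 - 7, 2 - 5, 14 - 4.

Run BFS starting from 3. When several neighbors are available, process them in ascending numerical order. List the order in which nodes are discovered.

3 -> 1 -> 9 -> 12 -> 5 -> 6 -> 8 -> 10 -> 11 -> 13 -> 14 -> 7 -> 15 -> 2 -> 4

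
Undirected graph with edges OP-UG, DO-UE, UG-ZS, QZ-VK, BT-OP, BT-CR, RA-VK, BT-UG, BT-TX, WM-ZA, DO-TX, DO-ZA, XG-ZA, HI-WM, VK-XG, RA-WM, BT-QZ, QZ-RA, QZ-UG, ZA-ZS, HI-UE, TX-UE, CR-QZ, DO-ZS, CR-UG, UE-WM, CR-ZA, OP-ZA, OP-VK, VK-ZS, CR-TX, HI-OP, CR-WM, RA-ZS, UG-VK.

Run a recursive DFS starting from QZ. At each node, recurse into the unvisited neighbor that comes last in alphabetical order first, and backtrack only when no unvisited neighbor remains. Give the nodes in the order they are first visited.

Visit QZ
QZ → VK
VK → ZS
ZS → ZA
ZA → XG
ZA → WM
WM → UE
UE → TX
TX → DO
TX → CR
CR → UG
UG → OP
OP → HI
OP → BT
WM → RA

QZ -> VK -> ZS -> ZA -> XG -> WM -> UE -> TX -> DO -> CR -> UG -> OP -> HI -> BT -> RA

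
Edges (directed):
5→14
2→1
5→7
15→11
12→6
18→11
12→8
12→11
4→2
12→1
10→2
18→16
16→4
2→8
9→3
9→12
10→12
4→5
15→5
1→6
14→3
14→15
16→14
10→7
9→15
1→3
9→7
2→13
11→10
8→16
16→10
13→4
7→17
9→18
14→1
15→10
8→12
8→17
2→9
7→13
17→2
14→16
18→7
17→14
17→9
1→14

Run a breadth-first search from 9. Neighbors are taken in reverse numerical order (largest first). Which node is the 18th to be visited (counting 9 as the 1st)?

2

Visit 9; enqueue 18, 15, 12, 7, 3 → queue [18, 15, 12, 7, 3]
Visit 18; enqueue 16, 11 → queue [15, 12, 7, 3, 16, 11]
Visit 15; enqueue 10, 5 → queue [12, 7, 3, 16, 11, 10, 5]
Visit 12; enqueue 8, 6, 1 → queue [7, 3, 16, 11, 10, 5, 8, 6, 1]
Visit 7; enqueue 17, 13 → queue [3, 16, 11, 10, 5, 8, 6, 1, 17, 13]
Visit 3 → queue [16, 11, 10, 5, 8, 6, 1, 17, 13]
Visit 16; enqueue 14, 4 → queue [11, 10, 5, 8, 6, 1, 17, 13, 14, 4]
Visit 11 → queue [10, 5, 8, 6, 1, 17, 13, 14, 4]
Visit 10; enqueue 2 → queue [5, 8, 6, 1, 17, 13, 14, 4, 2]
Visit 5 → queue [8, 6, 1, 17, 13, 14, 4, 2]
Visit 8 → queue [6, 1, 17, 13, 14, 4, 2]
Visit 6 → queue [1, 17, 13, 14, 4, 2]
Visit 1 → queue [17, 13, 14, 4, 2]
Visit 17 → queue [13, 14, 4, 2]
Visit 13 → queue [14, 4, 2]
Visit 14 → queue [4, 2]
Visit 4 → queue [2]
Visit 2 → queue []

Visit order: 9, 18, 15, 12, 7, 3, 16, 11, 10, 5, 8, 6, 1, 17, 13, 14, 4, 2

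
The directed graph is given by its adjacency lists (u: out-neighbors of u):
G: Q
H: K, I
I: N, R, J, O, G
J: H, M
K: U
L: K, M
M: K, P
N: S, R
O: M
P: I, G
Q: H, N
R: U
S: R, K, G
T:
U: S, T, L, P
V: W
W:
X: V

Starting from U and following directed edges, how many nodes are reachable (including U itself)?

BFS from U visits: U, S, T, L, P, R, K, G, M, I, Q, N, J, O, H
Reachable nodes: 15 of 18 total.

15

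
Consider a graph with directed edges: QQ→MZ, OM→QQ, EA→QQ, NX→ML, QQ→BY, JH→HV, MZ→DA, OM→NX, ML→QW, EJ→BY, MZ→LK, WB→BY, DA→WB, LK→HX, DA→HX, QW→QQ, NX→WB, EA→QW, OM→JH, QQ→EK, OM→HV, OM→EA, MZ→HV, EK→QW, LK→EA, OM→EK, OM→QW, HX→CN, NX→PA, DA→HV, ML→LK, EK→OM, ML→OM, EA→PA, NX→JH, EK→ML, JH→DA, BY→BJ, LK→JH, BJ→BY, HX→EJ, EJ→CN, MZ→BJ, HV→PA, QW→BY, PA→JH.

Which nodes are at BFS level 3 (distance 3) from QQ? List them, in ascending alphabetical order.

Level 0: QQ
Level 1: BY, EK, MZ
Level 2: BJ, DA, HV, LK, ML, OM, QW
Level 3: EA, HX, JH, NX, PA, WB
Level 4: CN, EJ

EA, HX, JH, NX, PA, WB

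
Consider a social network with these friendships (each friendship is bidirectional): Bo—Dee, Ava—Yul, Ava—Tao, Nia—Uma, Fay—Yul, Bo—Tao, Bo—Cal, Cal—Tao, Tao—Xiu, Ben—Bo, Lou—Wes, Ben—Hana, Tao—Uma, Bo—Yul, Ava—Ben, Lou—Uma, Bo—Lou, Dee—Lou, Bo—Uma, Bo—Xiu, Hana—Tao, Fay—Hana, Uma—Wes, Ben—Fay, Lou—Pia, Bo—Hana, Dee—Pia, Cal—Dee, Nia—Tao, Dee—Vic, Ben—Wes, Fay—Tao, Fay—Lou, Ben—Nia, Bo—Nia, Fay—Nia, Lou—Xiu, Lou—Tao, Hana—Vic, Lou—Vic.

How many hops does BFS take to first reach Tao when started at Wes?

2

Level 0: Wes
Level 1: Ben, Lou, Uma
Level 2: Ava, Bo, Dee, Fay, Hana, Nia, Pia, Tao, Vic, Xiu
Level 3: Cal, Yul
Tao first appears at level 2.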